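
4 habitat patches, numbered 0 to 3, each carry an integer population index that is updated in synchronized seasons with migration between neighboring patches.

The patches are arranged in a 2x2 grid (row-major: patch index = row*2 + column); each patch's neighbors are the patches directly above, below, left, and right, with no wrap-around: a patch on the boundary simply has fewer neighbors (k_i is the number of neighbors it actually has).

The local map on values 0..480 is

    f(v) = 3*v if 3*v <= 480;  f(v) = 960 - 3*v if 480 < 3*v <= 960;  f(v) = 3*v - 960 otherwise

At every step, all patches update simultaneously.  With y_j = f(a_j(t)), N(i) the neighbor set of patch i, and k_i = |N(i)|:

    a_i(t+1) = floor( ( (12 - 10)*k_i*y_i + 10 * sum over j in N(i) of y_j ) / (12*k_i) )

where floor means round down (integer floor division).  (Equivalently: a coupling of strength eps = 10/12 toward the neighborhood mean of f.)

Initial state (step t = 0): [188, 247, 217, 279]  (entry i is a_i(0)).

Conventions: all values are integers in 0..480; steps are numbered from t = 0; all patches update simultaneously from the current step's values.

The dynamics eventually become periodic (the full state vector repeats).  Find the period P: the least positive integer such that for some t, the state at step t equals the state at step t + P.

Answer: 2
Key observation: The state at step 20, [128, 256, 256, 128], reappears at step 22 — and no state repeats earlier — so the cycle the system enters has period 2.

Derivation:
t=0: [188, 247, 217, 279]
t=1: [286, 252, 267, 240]
t=2: [168, 176, 169, 191]
t=3: [444, 423, 426, 433]
t=4: [323, 347, 349, 317]
t=5: [71, 21, 22, 71]
t=6: [89, 188, 188, 89]
t=7: [374, 288, 288, 374]
t=8: [107, 151, 151, 107]
t=9: [431, 343, 343, 431]
t=10: [113, 289, 289, 113]
t=11: [134, 298, 298, 134]
t=12: [122, 346, 346, 122]
t=13: [126, 318, 318, 126]
t=14: [68, 316, 316, 68]
t=15: [44, 172, 172, 44]
t=16: [392, 184, 184, 392]
t=17: [376, 248, 248, 376]
t=18: [208, 176, 176, 208]
t=19: [416, 352, 352, 416]
t=20: [128, 256, 256, 128]
t=21: [224, 352, 352, 224]
t=22: [128, 256, 256, 128]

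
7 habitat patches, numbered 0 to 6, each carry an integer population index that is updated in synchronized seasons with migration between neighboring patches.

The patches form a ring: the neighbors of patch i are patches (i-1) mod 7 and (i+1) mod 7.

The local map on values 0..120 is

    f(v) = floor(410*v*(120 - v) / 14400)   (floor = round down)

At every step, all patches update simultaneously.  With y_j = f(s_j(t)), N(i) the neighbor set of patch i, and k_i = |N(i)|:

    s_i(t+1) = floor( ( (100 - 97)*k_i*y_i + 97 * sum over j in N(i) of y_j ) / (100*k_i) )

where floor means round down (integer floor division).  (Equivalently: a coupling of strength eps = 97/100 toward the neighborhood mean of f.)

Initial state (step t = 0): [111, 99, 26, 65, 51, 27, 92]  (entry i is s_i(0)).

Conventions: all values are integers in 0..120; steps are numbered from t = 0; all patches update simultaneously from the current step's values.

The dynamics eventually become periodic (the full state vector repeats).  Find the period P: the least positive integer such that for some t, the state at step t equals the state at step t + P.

Answer: 2
Key observation: The state at step 10, [101, 101, 101, 101, 101, 101, 101], reappears at step 12 — and no state repeats earlier — so the cycle the system enters has period 2.

Derivation:
t=0: [111, 99, 26, 65, 51, 27, 92]
t=1: [64, 48, 79, 84, 86, 86, 50]
t=2: [98, 97, 92, 87, 84, 90, 92]
t=3: [67, 66, 72, 79, 78, 79, 68]
t=4: [100, 99, 96, 95, 92, 96, 96]
t=5: [61, 60, 63, 68, 66, 68, 60]
t=6: [102, 102, 101, 101, 100, 101, 101]
t=7: [52, 52, 53, 54, 54, 54, 53]
t=8: [100, 100, 100, 101, 101, 101, 100]
t=9: [56, 56, 55, 54, 54, 54, 55]
t=10: [101, 101, 101, 101, 101, 101, 101]
t=11: [54, 54, 54, 54, 54, 54, 54]
t=12: [101, 101, 101, 101, 101, 101, 101]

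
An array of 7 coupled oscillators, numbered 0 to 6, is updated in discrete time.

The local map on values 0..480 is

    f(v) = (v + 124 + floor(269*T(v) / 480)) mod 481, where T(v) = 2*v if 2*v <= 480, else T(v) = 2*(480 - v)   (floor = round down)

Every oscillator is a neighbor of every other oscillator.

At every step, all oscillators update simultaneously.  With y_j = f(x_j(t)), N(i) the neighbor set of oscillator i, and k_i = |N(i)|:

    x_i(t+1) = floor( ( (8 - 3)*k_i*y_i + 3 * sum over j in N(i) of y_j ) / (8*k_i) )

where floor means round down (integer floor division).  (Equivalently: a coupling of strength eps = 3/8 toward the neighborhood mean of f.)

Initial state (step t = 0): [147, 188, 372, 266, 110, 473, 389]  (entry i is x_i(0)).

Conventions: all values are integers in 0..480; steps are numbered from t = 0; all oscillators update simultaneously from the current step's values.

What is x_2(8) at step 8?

Simulating step by step:
t=0: [147, 188, 372, 266, 110, 473, 389]
t=1: [330, 108, 162, 169, 286, 155, 160]
t=2: [205, 325, 389, 127, 208, 380, 386]
t=3: [111, 147, 143, 289, 115, 144, 143]
t=4: [363, 406, 402, 244, 368, 403, 402]
t=5: [136, 133, 133, 144, 135, 133, 133]
t=6: [411, 408, 408, 421, 410, 408, 408]
t=7: [130, 130, 130, 130, 130, 130, 130]
t=8: [399, 399, 399, 399, 399, 399, 399]

Answer: x_2(8) = 399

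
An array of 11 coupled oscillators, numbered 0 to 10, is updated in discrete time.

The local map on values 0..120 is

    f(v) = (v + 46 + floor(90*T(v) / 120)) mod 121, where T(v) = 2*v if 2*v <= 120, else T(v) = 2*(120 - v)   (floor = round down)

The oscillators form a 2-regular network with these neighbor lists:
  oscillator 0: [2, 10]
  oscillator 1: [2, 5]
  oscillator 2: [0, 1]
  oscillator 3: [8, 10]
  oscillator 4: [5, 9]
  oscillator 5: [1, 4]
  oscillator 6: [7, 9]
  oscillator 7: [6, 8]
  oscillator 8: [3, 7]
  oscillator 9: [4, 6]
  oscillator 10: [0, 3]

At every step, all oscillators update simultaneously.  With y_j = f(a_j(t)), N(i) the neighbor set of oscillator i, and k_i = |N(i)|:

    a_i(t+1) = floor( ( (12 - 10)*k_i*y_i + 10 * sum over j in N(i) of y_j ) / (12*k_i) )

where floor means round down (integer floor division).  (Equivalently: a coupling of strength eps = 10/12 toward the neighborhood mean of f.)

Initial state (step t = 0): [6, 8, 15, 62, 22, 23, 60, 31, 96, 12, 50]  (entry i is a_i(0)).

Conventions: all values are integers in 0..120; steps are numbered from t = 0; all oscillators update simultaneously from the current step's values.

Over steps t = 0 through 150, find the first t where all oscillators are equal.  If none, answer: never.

Answer: 11
Key observation: Synchronization is absorbing here: once all oscillators are equal they stay equal, and step 11 is the first all-equal step.

Derivation:
t=0: [6, 8, 15, 62, 22, 23, 60, 31, 96, 12, 50]  (not all equal)
t=1: [65, 88, 66, 56, 91, 86, 45, 55, 41, 86, 64]  (not all equal)
t=2: [72, 66, 67, 52, 61, 60, 57, 37, 57, 50, 69]  (not all equal)
t=3: [70, 72, 70, 66, 64, 73, 39, 58, 41, 67, 63]  (not all equal)
t=4: [71, 69, 69, 53, 70, 70, 62, 32, 63, 51, 71]  (not all equal)
t=5: [69, 70, 69, 68, 62, 70, 36, 62, 38, 68, 64]  (not all equal)
t=6: [71, 70, 70, 50, 71, 71, 62, 26, 63, 48, 70]  (not all equal)
t=7: [69, 69, 69, 67, 59, 69, 77, 79, 79, 67, 61]  (not all equal)
t=8: [71, 70, 70, 69, 70, 70, 67, 65, 67, 69, 71]  (not all equal)
t=9: [69, 70, 69, 70, 70, 70, 71, 71, 71, 70, 69]  (not all equal)
t=10: [70, 70, 70, 69, 70, 70, 69, 69, 69, 69, 70]  (not all equal)
t=11: [70, 70, 70, 70, 70, 70, 70, 70, 70, 70, 70]  (all equal)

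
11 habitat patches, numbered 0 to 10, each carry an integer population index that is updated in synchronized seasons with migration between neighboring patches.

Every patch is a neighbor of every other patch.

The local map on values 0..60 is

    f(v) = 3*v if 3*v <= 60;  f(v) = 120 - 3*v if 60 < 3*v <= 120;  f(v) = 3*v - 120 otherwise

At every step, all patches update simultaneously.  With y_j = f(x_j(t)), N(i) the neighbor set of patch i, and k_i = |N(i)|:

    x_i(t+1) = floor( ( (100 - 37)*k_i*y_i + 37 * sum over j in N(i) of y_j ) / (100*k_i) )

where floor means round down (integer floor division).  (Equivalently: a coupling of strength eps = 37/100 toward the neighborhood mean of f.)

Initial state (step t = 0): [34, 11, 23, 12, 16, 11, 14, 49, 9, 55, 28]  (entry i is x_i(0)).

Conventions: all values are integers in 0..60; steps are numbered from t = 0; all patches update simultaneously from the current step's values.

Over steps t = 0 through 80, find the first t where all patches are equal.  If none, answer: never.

Simulating step by step:
t=0: [34, 11, 23, 12, 16, 11, 14, 49, 9, 55, 28]  (not all equal)
t=1: [25, 34, 44, 36, 43, 34, 39, 30, 30, 41, 36]  (not all equal)
t=2: [33, 17, 14, 14, 12, 17, 8, 24, 24, 8, 14]  (not all equal)
t=3: [28, 46, 40, 40, 37, 46, 30, 44, 44, 30, 40]  (not all equal)
t=4: [27, 16, 6, 6, 11, 16, 23, 13, 13, 23, 6]  (not all equal)
t=5: [38, 43, 25, 25, 34, 43, 45, 38, 38, 45, 25]  (not all equal)
t=6: [11, 13, 34, 34, 18, 13, 16, 11, 11, 16, 34]  (not all equal)
t=7: [33, 37, 24, 24, 46, 37, 42, 33, 33, 42, 24]  (not all equal)
t=8: [21, 14, 37, 37, 20, 14, 12, 21, 21, 12, 37]  (not all equal)
t=9: [49, 40, 20, 20, 50, 40, 36, 49, 49, 36, 20]  (not all equal)
t=10: [27, 11, 47, 47, 29, 11, 18, 27, 27, 18, 47]  (not all equal)
t=11: [37, 33, 26, 26, 33, 33, 46, 37, 37, 46, 26]  (not all equal)
t=12: [14, 21, 34, 34, 21, 21, 19, 14, 14, 19, 34]  (not all equal)
t=13: [42, 51, 27, 27, 51, 51, 51, 42, 42, 51, 27]  (not all equal)
t=14: [14, 30, 34, 34, 30, 30, 30, 14, 14, 30, 34]  (not all equal)
t=15: [37, 30, 22, 22, 30, 30, 30, 37, 37, 30, 22]  (not all equal)
t=16: [17, 30, 44, 44, 30, 30, 30, 17, 17, 30, 44]  (not all equal)
t=17: [42, 30, 19, 19, 30, 30, 30, 42, 42, 30, 19]  (not all equal)
t=18: [16, 30, 46, 46, 30, 30, 30, 16, 16, 30, 46]  (not all equal)
t=19: [41, 30, 23, 23, 30, 30, 30, 41, 41, 30, 23]  (not all equal)
t=20: [13, 29, 41, 41, 29, 29, 29, 13, 13, 29, 41]  (not all equal)
t=21: [33, 30, 12, 12, 30, 30, 30, 33, 33, 30, 12]  (not all equal)
t=22: [24, 29, 33, 33, 29, 29, 29, 24, 24, 29, 33]  (not all equal)
t=23: [42, 33, 26, 26, 33, 33, 33, 42, 42, 33, 26]  (not all equal)
t=24: [12, 21, 34, 34, 21, 21, 21, 12, 12, 21, 34]  (not all equal)
t=25: [37, 50, 27, 27, 50, 50, 50, 37, 37, 50, 27]  (not all equal)
t=26: [16, 28, 34, 34, 28, 28, 28, 16, 16, 28, 34]  (not all equal)
t=27: [42, 35, 24, 24, 35, 35, 35, 42, 42, 35, 24]  (not all equal)
t=28: [12, 17, 37, 37, 17, 17, 17, 12, 12, 17, 37]  (not all equal)
t=29: [35, 44, 19, 19, 44, 44, 44, 35, 35, 44, 19]  (not all equal)
t=30: [19, 17, 44, 44, 17, 17, 17, 19, 19, 17, 44]  (not all equal)
t=31: [50, 47, 24, 24, 47, 47, 47, 50, 50, 47, 24]  (not all equal)
t=32: [30, 24, 41, 41, 24, 24, 24, 30, 30, 24, 41]  (not all equal)
t=33: [30, 41, 14, 14, 41, 41, 41, 30, 30, 41, 14]  (not all equal)
t=34: [26, 10, 33, 33, 10, 10, 10, 26, 26, 10, 33]  (not all equal)
t=35: [37, 30, 24, 24, 30, 30, 30, 37, 37, 30, 24]  (not all equal)
t=36: [17, 29, 40, 40, 29, 29, 29, 17, 17, 29, 40]  (not all equal)
t=37: [42, 31, 11, 11, 31, 31, 31, 42, 42, 31, 11]  (not all equal)
t=38: [12, 25, 28, 28, 25, 25, 25, 12, 12, 25, 28]  (not all equal)
t=39: [37, 43, 37, 37, 43, 43, 43, 37, 37, 43, 37]  (not all equal)
t=40: [9, 9, 9, 9, 9, 9, 9, 9, 9, 9, 9]  (all equal)

Answer: 40
Key observation: Synchronization is absorbing here: once all patches are equal they stay equal, and step 40 is the first all-equal step.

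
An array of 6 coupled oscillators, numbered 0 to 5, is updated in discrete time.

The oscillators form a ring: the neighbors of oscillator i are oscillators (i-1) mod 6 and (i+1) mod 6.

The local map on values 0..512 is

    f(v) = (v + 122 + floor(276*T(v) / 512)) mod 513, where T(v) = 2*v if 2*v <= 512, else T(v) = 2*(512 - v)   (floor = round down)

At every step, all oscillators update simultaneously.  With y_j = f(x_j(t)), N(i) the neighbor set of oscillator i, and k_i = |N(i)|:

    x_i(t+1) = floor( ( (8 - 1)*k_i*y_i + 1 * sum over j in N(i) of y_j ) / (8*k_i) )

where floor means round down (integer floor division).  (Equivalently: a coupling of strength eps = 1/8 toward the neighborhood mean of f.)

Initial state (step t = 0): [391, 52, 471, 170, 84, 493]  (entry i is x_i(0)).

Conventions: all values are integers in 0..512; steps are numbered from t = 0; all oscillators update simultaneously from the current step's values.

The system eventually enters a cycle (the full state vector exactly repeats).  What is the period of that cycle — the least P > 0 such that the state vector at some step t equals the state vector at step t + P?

Answer: 2
Key observation: The state at step 8, [411, 167, 426, 149, 147, 408], reappears at step 10 — and no state repeats earlier — so the cycle the system enters has period 2.

Derivation:
t=0: [391, 52, 471, 170, 84, 493]
t=1: [135, 217, 152, 441, 296, 133]
t=2: [380, 104, 393, 146, 152, 381]
t=3: [143, 312, 161, 407, 417, 150]
t=4: [402, 173, 415, 149, 147, 413]
t=5: [150, 436, 169, 411, 408, 146]
t=6: [413, 166, 429, 149, 147, 407]
t=7: [149, 423, 167, 411, 408, 147]
t=8: [411, 167, 426, 149, 147, 408]
t=9: [149, 426, 167, 411, 408, 147]
t=10: [411, 167, 426, 149, 147, 408]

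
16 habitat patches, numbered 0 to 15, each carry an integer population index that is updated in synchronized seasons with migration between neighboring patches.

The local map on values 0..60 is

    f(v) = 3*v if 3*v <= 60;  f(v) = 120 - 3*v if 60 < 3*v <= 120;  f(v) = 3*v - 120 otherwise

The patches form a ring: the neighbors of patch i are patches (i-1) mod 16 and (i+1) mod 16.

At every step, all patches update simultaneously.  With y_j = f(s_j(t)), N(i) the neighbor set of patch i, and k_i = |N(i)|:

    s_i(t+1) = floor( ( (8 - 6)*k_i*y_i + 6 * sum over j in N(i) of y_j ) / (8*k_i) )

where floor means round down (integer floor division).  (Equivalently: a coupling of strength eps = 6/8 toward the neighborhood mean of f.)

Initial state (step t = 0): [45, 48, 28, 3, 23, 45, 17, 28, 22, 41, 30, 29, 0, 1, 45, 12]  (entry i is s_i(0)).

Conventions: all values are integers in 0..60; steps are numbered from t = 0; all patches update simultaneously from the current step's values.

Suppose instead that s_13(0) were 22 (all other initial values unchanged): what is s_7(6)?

Simulating step by step:
t=0: [45, 48, 28, 3, 23, 45, 17, 28, 22, 41, 30, 29, 0, 22, 45, 12]
t=1: [26, 25, 21, 34, 21, 42, 31, 48, 28, 32, 21, 19, 32, 19, 37, 20]
t=2: [49, 48, 37, 47, 23, 33, 18, 29, 27, 40, 44, 44, 48, 26, 46, 34]
t=3: [22, 19, 19, 27, 28, 44, 33, 43, 22, 19, 7, 16, 26, 26, 27, 21]
t=4: [56, 55, 50, 44, 28, 24, 13, 30, 38, 42, 44, 35, 44, 40, 46, 49]
t=5: [39, 40, 28, 27, 31, 40, 39, 24, 15, 8, 10, 12, 8, 11, 14, 31]
t=6: [10, 14, 23, 33, 21, 11, 18, 30, 38, 34, 30, 29, 31, 33, 33, 23]

Answer: s_7(6) = 30
Key observation: This trace re-runs the system from the modified initial state.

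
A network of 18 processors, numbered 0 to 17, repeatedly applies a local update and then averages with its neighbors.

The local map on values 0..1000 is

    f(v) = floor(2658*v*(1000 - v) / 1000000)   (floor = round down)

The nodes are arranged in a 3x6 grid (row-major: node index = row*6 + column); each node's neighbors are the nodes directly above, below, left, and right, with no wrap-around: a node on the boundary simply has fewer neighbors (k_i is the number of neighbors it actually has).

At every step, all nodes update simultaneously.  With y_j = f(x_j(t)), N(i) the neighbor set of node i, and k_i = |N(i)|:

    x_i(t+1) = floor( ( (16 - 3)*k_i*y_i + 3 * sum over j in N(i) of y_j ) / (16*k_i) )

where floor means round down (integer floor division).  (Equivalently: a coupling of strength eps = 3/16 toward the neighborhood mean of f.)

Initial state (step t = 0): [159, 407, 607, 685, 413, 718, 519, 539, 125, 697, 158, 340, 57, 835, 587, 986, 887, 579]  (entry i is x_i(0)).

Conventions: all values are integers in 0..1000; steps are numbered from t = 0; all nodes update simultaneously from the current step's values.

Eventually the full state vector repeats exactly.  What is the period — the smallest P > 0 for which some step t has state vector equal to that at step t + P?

Answer: 2
Key observation: The state at step 9, [624, 623, 623, 623, 623, 623, 624, 624, 623, 623, 623, 623, 624, 624, 624, 623, 624, 623], reappears at step 11 — and no state repeats earlier — so the cycle the system enters has period 2.

Derivation:
t=0: [159, 407, 607, 685, 413, 718, 519, 539, 125, 697, 158, 340, 57, 835, 587, 986, 887, 579]
t=1: [410, 623, 609, 580, 614, 553, 611, 628, 352, 514, 383, 580, 211, 387, 566, 121, 280, 606]
t=2: [639, 625, 630, 645, 631, 653, 619, 620, 612, 640, 626, 645, 477, 619, 624, 344, 531, 625]
t=3: [615, 621, 619, 609, 616, 604, 627, 626, 628, 612, 622, 609, 656, 628, 622, 605, 652, 624]
t=4: [627, 625, 625, 631, 628, 634, 620, 621, 621, 630, 623, 631, 603, 619, 624, 632, 607, 621]
t=5: [621, 622, 621, 618, 619, 616, 626, 624, 624, 619, 623, 618, 634, 626, 623, 619, 631, 625]
t=6: [624, 624, 624, 626, 626, 627, 621, 622, 623, 625, 624, 626, 617, 621, 623, 625, 619, 622]
t=7: [623, 623, 623, 622, 622, 621, 625, 624, 623, 622, 623, 622, 627, 625, 623, 622, 625, 624]
t=8: [623, 623, 624, 624, 624, 624, 622, 623, 623, 624, 623, 624, 621, 622, 623, 623, 622, 623]
t=9: [624, 623, 623, 623, 623, 623, 624, 624, 623, 623, 623, 623, 624, 624, 624, 623, 624, 623]
t=10: [623, 623, 624, 624, 624, 624, 623, 623, 623, 624, 623, 624, 623, 623, 623, 623, 623, 623]
t=11: [624, 623, 623, 623, 623, 623, 624, 624, 623, 623, 623, 623, 624, 624, 624, 623, 624, 623]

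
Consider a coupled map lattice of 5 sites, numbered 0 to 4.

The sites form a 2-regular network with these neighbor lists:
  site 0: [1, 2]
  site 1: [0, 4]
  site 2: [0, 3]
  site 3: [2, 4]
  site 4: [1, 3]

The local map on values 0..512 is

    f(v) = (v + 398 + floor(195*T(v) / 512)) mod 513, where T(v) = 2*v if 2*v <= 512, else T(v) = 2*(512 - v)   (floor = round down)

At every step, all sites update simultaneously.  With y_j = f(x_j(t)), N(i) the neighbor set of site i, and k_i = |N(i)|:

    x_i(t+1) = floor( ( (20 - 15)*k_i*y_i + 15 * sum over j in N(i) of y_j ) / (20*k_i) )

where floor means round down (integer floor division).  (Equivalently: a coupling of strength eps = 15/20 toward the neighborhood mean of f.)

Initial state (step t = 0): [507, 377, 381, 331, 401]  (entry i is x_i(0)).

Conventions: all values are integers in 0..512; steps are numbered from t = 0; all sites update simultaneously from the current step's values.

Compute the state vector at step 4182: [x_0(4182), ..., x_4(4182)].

Simulating step by step:
t=0: [507, 377, 381, 331, 401]
t=1: [372, 377, 371, 363, 361]
t=2: [363, 362, 362, 361, 362]
t=3: [361, 361, 361, 361, 361]
t=4: [361, 361, 361, 361, 361]

Answer: [361, 361, 361, 361, 361]
Key observation: The state at step 3, [361, 361, 361, 361, 361], reappears at step 4: the system is in a cycle of period 1 from step 3 on.  Therefore the state at step 4182 equals the state at step 3 + ((4182 - 3) mod 1) = 3, which is [361, 361, 361, 361, 361].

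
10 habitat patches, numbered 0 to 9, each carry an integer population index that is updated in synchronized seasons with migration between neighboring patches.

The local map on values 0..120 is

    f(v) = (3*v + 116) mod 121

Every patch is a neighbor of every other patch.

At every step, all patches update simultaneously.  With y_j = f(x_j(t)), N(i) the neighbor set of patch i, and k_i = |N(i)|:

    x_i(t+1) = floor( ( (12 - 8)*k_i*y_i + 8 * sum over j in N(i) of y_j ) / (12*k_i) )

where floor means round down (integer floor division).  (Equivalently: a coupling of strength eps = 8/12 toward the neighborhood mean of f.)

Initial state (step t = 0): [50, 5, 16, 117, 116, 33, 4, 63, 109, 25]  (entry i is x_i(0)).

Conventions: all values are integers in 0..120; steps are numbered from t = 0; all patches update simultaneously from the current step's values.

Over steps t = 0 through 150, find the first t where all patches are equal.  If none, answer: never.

Answer: never
Key observation: The state at step 36 reappears at step 41 — the system is in a cycle of period 5 from step 36 on.  No step 0..41 is synchronized, and the cycle repeats forever, so no step up to 150 (or ever) has all patches equal.

Derivation:
t=0: [50, 5, 16, 117, 116, 33, 4, 63, 109, 25]  (not all equal)
t=1: [50, 46, 55, 71, 70, 68, 45, 60, 64, 62]  (not all equal)
t=2: [44, 41, 48, 60, 59, 58, 40, 52, 55, 53]  (not all equal)
t=3: [39, 68, 42, 51, 51, 50, 67, 45, 48, 46]  (not all equal)
t=4: [57, 48, 28, 35, 35, 34, 47, 30, 32, 31]  (not all equal)
t=5: [64, 57, 73, 79, 79, 78, 57, 75, 76, 76]  (not all equal)
t=6: [82, 77, 89, 94, 94, 93, 77, 91, 91, 91]  (not all equal)
t=7: [70, 66, 44, 48, 48, 47, 66, 46, 46, 46]  (not all equal)
t=8: [45, 42, 25, 28, 28, 27, 42, 26, 26, 26]  (not all equal)
t=9: [41, 39, 57, 59, 59, 59, 39, 58, 58, 58]  (not all equal)
t=10: [81, 79, 62, 63, 63, 63, 79, 63, 63, 63]  (not all equal)
t=11: [87, 86, 73, 73, 73, 73, 86, 73, 73, 73]  (not all equal)
t=12: [54, 53, 75, 75, 75, 75, 53, 75, 75, 75]  (not all equal)
t=13: [68, 67, 84, 84, 84, 84, 67, 84, 84, 84]  (not all equal)
t=14: [39, 38, 20, 20, 20, 20, 38, 20, 20, 20]  (not all equal)
t=15: [82, 81, 67, 67, 67, 67, 81, 67, 67, 67]  (not all equal)
t=16: [96, 95, 84, 84, 84, 84, 95, 84, 84, 84]  (not all equal)
t=17: [21, 21, 12, 12, 12, 12, 21, 12, 12, 12]  (not all equal)
t=18: [44, 44, 37, 37, 37, 37, 44, 37, 37, 37]  (not all equal)
t=19: [57, 57, 83, 83, 83, 83, 57, 83, 83, 83]  (not all equal)
t=20: [22, 22, 11, 11, 11, 11, 22, 11, 11, 11]  (not all equal)
t=21: [43, 43, 35, 35, 35, 35, 43, 35, 35, 35]  (not all equal)
t=22: [53, 53, 78, 78, 78, 78, 53, 78, 78, 78]  (not all equal)
t=23: [71, 71, 91, 91, 91, 91, 71, 91, 91, 91]  (not all equal)
t=24: [55, 55, 39, 39, 39, 39, 55, 39, 39, 39]  (not all equal)
t=25: [76, 76, 95, 95, 95, 95, 76, 95, 95, 95]  (not all equal)
t=26: [68, 68, 52, 52, 52, 52, 68, 52, 52, 52]  (not all equal)
t=27: [53, 53, 40, 40, 40, 40, 53, 40, 40, 40]  (not all equal)
t=28: [75, 75, 96, 96, 96, 96, 75, 96, 96, 96]  (not all equal)
t=29: [68, 68, 53, 53, 53, 53, 68, 53, 53, 53]  (not all equal)
t=30: [54, 54, 43, 43, 43, 43, 54, 43, 43, 43]  (not all equal)
t=31: [18, 18, 10, 10, 10, 10, 18, 10, 10, 10]  (not all equal)
t=32: [36, 36, 30, 30, 30, 30, 36, 30, 30, 30]  (not all equal)
t=33: [93, 93, 89, 89, 89, 89, 93, 89, 89, 89]  (not all equal)
t=34: [25, 25, 22, 22, 22, 22, 25, 22, 22, 22]  (not all equal)
t=35: [65, 65, 63, 63, 63, 63, 65, 63, 63, 63]  (not all equal)
t=36: [65, 65, 64, 64, 64, 64, 65, 64, 64, 64]  (not all equal)
t=37: [67, 67, 66, 66, 66, 66, 67, 66, 66, 66]  (not all equal)
t=38: [73, 73, 72, 72, 72, 72, 73, 72, 72, 72]  (not all equal)
t=39: [91, 91, 90, 90, 90, 90, 91, 90, 90, 90]  (not all equal)
t=40: [24, 24, 23, 23, 23, 23, 24, 23, 23, 23]  (not all equal)
t=41: [65, 65, 64, 64, 64, 64, 65, 64, 64, 64]  (not all equal)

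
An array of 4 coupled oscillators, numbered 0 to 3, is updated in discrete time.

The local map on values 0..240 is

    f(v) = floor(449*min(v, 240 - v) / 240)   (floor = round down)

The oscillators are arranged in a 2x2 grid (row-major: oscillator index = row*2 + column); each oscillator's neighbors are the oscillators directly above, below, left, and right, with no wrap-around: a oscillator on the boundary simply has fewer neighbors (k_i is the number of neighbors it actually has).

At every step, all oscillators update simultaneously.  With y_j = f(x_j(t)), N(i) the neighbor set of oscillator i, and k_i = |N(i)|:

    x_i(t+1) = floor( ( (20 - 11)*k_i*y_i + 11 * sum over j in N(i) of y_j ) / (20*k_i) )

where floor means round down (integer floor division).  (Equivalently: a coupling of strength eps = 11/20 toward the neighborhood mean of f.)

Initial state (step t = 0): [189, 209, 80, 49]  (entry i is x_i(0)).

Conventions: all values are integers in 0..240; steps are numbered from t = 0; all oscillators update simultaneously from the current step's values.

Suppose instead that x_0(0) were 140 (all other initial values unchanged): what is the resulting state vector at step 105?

Answer: [132, 132, 132, 132]
Key observation: The state at step 10, [202, 202, 202, 202], reappears at step 13: the system is in a cycle of period 3 from step 10 on.  Therefore the state at step 105 equals the state at step 10 + ((105 - 10) mod 3) = 12, which is [132, 132, 132, 132].

Derivation:
t=0: [140, 209, 80, 49]
t=1: [140, 102, 143, 97]
t=2: [186, 186, 182, 183]
t=3: [102, 102, 105, 105]
t=4: [191, 191, 194, 194]
t=5: [89, 89, 87, 87]
t=6: [164, 164, 163, 163]
t=7: [142, 142, 143, 143]
t=8: [182, 182, 181, 181]
t=9: [108, 108, 109, 109]
t=10: [202, 202, 202, 202]
t=11: [71, 71, 71, 71]
t=12: [132, 132, 132, 132]
t=13: [202, 202, 202, 202]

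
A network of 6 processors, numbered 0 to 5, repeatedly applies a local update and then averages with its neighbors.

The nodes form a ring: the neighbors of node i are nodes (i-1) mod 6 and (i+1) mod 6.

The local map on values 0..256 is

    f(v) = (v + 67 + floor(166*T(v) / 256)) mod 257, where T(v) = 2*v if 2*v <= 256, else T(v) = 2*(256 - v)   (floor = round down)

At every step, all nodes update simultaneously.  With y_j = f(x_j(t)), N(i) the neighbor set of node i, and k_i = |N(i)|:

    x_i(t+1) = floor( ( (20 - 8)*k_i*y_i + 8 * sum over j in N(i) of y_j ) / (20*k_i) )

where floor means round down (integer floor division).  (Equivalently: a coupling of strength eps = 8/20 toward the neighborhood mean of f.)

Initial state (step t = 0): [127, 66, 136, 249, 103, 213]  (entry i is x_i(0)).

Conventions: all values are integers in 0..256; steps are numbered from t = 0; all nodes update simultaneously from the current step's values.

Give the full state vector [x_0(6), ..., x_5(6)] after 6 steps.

Answer: [200, 57, 49, 185, 227, 233]

Derivation:
t=0: [127, 66, 136, 249, 103, 213]
t=1: [119, 171, 117, 70, 56, 76]
t=2: [116, 86, 110, 190, 210, 200]
t=3: [63, 31, 55, 79, 80, 80]
t=4: [204, 163, 193, 237, 249, 242]
t=5: [81, 88, 83, 73, 69, 71]
t=6: [200, 57, 49, 185, 227, 233]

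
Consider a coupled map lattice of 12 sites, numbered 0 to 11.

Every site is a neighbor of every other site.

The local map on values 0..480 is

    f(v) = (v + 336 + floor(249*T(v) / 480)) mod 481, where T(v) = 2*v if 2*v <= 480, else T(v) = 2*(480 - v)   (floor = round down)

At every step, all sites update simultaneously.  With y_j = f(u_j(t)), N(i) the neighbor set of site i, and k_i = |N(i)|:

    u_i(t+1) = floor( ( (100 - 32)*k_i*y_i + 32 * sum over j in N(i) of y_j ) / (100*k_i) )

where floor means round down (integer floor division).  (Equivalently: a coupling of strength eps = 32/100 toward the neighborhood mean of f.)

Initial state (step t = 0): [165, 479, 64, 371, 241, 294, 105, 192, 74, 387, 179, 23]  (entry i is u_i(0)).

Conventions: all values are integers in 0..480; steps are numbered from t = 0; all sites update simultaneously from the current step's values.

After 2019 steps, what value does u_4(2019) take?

Answer: u_4(2019) = 340
Key observation: The state at step 6, [340, 340, 340, 340, 340, 340, 340, 340, 340, 340, 340, 340], reappears at step 7: the system is in a cycle of period 1 from step 6 on.  Therefore the state at step 2019 equals the state at step 6 + ((2019 - 6) mod 1) = 6, which is [340, 340, 340, 340, 340, 340, 340, 340, 340, 340, 340, 340].

Derivation:
t=0: [165, 479, 64, 371, 241, 294, 105, 192, 74, 387, 179, 23]
t=1: [219, 313, 398, 315, 318, 317, 139, 255, 98, 315, 237, 343]
t=2: [299, 325, 323, 325, 325, 325, 193, 326, 138, 325, 322, 324]
t=3: [332, 331, 331, 331, 331, 331, 271, 331, 198, 331, 331, 331]
t=4: [337, 337, 337, 337, 337, 337, 338, 337, 284, 337, 337, 337]
t=5: [340, 340, 340, 340, 340, 340, 340, 340, 341, 340, 340, 340]
t=6: [340, 340, 340, 340, 340, 340, 340, 340, 340, 340, 340, 340]
t=7: [340, 340, 340, 340, 340, 340, 340, 340, 340, 340, 340, 340]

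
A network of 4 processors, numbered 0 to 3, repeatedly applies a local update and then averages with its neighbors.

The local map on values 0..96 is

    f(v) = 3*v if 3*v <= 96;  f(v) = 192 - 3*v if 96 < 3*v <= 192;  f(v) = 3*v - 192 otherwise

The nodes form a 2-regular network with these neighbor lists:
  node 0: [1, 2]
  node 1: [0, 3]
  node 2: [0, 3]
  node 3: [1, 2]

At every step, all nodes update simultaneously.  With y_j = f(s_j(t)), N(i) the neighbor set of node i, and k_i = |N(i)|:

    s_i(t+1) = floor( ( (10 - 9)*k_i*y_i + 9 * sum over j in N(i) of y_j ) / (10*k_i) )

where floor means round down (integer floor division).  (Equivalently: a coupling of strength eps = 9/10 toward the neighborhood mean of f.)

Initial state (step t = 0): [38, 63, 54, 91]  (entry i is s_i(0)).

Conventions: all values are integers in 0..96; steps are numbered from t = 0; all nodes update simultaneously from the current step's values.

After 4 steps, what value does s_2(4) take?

Simulating step by step:
t=0: [38, 63, 54, 91]
t=1: [22, 71, 74, 22]
t=2: [29, 61, 62, 29]
t=3: [15, 79, 78, 15]
t=4: [43, 45, 44, 43]

Answer: s_2(4) = 44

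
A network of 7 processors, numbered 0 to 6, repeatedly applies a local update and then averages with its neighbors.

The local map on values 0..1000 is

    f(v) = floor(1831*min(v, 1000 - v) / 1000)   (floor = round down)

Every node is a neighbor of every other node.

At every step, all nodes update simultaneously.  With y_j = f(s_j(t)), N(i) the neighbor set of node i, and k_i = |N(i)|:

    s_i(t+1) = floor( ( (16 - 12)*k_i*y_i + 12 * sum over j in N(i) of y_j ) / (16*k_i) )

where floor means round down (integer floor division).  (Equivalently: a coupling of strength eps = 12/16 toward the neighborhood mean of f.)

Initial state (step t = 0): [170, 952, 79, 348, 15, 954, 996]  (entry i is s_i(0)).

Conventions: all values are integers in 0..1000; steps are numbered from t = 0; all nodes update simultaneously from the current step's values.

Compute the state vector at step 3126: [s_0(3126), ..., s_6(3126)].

Simulating step by step:
t=0: [170, 952, 79, 348, 15, 954, 996]
t=1: [201, 173, 180, 241, 165, 172, 163]
t=2: [342, 335, 337, 351, 333, 335, 333]
t=3: [619, 617, 618, 621, 617, 617, 617]
t=4: [698, 699, 699, 698, 699, 699, 699]
t=5: [551, 551, 551, 551, 551, 551, 551]
t=6: [822, 822, 822, 822, 822, 822, 822]
t=7: [325, 325, 325, 325, 325, 325, 325]
t=8: [595, 595, 595, 595, 595, 595, 595]
t=9: [741, 741, 741, 741, 741, 741, 741]
t=10: [474, 474, 474, 474, 474, 474, 474]
t=11: [867, 867, 867, 867, 867, 867, 867]
t=12: [243, 243, 243, 243, 243, 243, 243]
t=13: [444, 444, 444, 444, 444, 444, 444]
t=14: [812, 812, 812, 812, 812, 812, 812]
t=15: [344, 344, 344, 344, 344, 344, 344]
t=16: [629, 629, 629, 629, 629, 629, 629]
t=17: [679, 679, 679, 679, 679, 679, 679]
t=18: [587, 587, 587, 587, 587, 587, 587]
t=19: [756, 756, 756, 756, 756, 756, 756]
t=20: [446, 446, 446, 446, 446, 446, 446]
t=21: [816, 816, 816, 816, 816, 816, 816]
t=22: [336, 336, 336, 336, 336, 336, 336]
t=23: [615, 615, 615, 615, 615, 615, 615]
t=24: [704, 704, 704, 704, 704, 704, 704]
t=25: [541, 541, 541, 541, 541, 541, 541]
t=26: [840, 840, 840, 840, 840, 840, 840]
t=27: [292, 292, 292, 292, 292, 292, 292]
t=28: [534, 534, 534, 534, 534, 534, 534]
t=29: [853, 853, 853, 853, 853, 853, 853]
t=30: [269, 269, 269, 269, 269, 269, 269]
t=31: [492, 492, 492, 492, 492, 492, 492]
t=32: [900, 900, 900, 900, 900, 900, 900]
t=33: [183, 183, 183, 183, 183, 183, 183]
t=34: [335, 335, 335, 335, 335, 335, 335]
t=35: [613, 613, 613, 613, 613, 613, 613]
t=36: [708, 708, 708, 708, 708, 708, 708]
t=37: [534, 534, 534, 534, 534, 534, 534]

Answer: [269, 269, 269, 269, 269, 269, 269]
Key observation: The state at step 28, [534, 534, 534, 534, 534, 534, 534], reappears at step 37: the system is in a cycle of period 9 from step 28 on.  Therefore the state at step 3126 equals the state at step 28 + ((3126 - 28) mod 9) = 30, which is [269, 269, 269, 269, 269, 269, 269].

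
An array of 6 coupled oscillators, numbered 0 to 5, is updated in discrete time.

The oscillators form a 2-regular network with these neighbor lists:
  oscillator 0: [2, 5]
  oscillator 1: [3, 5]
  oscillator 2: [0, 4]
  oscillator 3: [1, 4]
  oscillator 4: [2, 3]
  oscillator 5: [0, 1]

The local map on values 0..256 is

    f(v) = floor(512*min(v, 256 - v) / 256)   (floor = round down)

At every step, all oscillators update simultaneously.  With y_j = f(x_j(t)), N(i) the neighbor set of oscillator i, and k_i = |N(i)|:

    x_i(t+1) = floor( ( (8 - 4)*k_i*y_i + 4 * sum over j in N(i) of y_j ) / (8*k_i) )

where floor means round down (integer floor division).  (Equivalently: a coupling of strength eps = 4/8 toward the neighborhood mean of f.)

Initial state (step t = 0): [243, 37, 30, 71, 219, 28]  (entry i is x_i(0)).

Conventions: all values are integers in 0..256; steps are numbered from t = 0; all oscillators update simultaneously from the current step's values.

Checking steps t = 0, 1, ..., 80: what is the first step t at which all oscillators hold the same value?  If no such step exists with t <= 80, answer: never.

Answer: 12
Key observation: Synchronization is absorbing here: once all oscillators are equal they stay equal, and step 12 is the first all-equal step.

Derivation:
t=0: [243, 37, 30, 71, 219, 28]  (not all equal)
t=1: [42, 86, 55, 108, 87, 53]  (not all equal)
t=2: [96, 166, 119, 194, 168, 117]  (not all equal)
t=3: [214, 179, 211, 151, 178, 210]  (not all equal)
t=4: [87, 152, 105, 182, 153, 105]  (not all equal)
t=5: [192, 193, 200, 177, 192, 200]  (not all equal)
t=6: [120, 130, 120, 142, 131, 119]  (not all equal)
t=7: [239, 242, 242, 239, 242, 242]  (not all equal)
t=8: [31, 29, 29, 31, 29, 29]  (not all equal)
t=9: [60, 59, 59, 60, 59, 59]  (not all equal)
t=10: [119, 118, 118, 119, 118, 118]  (not all equal)
t=11: [237, 236, 236, 237, 236, 236]  (not all equal)
t=12: [39, 39, 39, 39, 39, 39]  (all equal)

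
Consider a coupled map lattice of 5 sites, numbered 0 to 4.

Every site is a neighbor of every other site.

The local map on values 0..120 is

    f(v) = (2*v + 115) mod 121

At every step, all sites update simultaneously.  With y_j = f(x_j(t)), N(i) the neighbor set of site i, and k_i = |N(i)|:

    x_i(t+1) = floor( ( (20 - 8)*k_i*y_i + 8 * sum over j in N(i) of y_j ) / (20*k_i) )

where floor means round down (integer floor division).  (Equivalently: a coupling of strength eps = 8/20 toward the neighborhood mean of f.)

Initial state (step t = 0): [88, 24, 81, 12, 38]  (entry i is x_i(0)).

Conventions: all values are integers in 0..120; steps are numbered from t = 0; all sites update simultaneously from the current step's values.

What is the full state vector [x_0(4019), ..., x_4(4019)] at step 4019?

Simulating step by step:
t=0: [88, 24, 81, 12, 38]
t=1: [45, 42, 38, 30, 56]
t=2: [81, 78, 74, 66, 92]
t=3: [32, 29, 25, 17, 43]
t=4: [55, 52, 48, 40, 66]
t=5: [89, 86, 82, 74, 39]
t=6: [48, 45, 41, 33, 58]
t=7: [87, 84, 80, 72, 97]
t=8: [44, 41, 37, 29, 54]
t=9: [79, 76, 72, 64, 89]
t=10: [28, 25, 21, 13, 38]
t=11: [47, 44, 40, 32, 57]
t=12: [85, 82, 78, 70, 95]
t=13: [40, 37, 33, 25, 50]
t=14: [71, 68, 64, 56, 81]
t=15: [24, 21, 17, 69, 34]
t=16: [38, 35, 31, 23, 48]
t=17: [67, 64, 60, 52, 77]
t=18: [28, 25, 81, 73, 38]
t=19: [46, 43, 39, 31, 56]
t=20: [83, 80, 76, 68, 93]
t=21: [36, 33, 29, 21, 46]
t=22: [63, 60, 56, 48, 73]
t=23: [104, 101, 97, 89, 54]
t=24: [78, 75, 71, 63, 88]
t=25: [38, 35, 31, 83, 48]
t=26: [66, 63, 59, 51, 76]
t=27: [38, 95, 91, 83, 48]
t=28: [66, 63, 59, 51, 76]

Answer: [38, 95, 91, 83, 48]
Key observation: The state at step 26, [66, 63, 59, 51, 76], reappears at step 28: the system is in a cycle of period 2 from step 26 on.  Therefore the state at step 4019 equals the state at step 26 + ((4019 - 26) mod 2) = 27, which is [38, 95, 91, 83, 48].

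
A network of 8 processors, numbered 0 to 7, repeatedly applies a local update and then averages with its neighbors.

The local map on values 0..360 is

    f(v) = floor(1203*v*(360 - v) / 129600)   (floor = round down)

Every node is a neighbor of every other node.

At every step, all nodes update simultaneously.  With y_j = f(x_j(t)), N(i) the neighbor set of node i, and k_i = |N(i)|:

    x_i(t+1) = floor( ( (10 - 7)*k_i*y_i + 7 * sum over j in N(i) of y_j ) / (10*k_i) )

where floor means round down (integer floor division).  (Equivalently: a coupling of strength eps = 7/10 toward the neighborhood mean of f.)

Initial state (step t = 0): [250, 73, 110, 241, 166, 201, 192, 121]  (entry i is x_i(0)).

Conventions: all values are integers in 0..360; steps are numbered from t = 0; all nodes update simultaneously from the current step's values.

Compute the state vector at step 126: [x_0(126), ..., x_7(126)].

Simulating step by step:
t=0: [250, 73, 110, 241, 166, 201, 192, 121]
t=1: [264, 251, 264, 266, 272, 272, 272, 266]
t=2: [232, 235, 232, 231, 229, 229, 229, 231]
t=3: [275, 275, 275, 276, 276, 276, 276, 276]
t=4: [215, 215, 215, 215, 215, 215, 215, 215]
t=5: [289, 289, 289, 289, 289, 289, 289, 289]
t=6: [190, 190, 190, 190, 190, 190, 190, 190]
t=7: [299, 299, 299, 299, 299, 299, 299, 299]
t=8: [169, 169, 169, 169, 169, 169, 169, 169]
t=9: [299, 299, 299, 299, 299, 299, 299, 299]

Answer: [169, 169, 169, 169, 169, 169, 169, 169]
Key observation: The state at step 7, [299, 299, 299, 299, 299, 299, 299, 299], reappears at step 9: the system is in a cycle of period 2 from step 7 on.  Therefore the state at step 126 equals the state at step 7 + ((126 - 7) mod 2) = 8, which is [169, 169, 169, 169, 169, 169, 169, 169].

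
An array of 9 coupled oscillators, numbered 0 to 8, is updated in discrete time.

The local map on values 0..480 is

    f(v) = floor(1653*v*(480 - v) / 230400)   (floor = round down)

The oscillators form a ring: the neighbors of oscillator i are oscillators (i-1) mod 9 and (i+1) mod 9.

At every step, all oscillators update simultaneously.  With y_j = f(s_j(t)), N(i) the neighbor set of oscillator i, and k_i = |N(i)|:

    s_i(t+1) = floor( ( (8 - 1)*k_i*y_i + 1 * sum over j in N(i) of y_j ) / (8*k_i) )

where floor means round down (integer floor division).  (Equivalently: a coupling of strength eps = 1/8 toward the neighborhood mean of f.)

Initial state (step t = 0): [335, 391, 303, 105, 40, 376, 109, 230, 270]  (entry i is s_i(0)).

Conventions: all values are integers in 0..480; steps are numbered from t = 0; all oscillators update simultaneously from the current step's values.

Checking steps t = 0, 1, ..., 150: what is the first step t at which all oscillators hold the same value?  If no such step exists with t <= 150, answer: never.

Simulating step by step:
t=0: [335, 391, 303, 105, 40, 376, 109, 230, 270]  (not all equal)
t=1: [345, 263, 369, 278, 145, 271, 297, 404, 402]  (not all equal)
t=2: [331, 397, 307, 391, 355, 401, 379, 230, 230]  (not all equal)
t=3: [349, 252, 363, 261, 308, 235, 279, 403, 408]  (not all equal)
t=4: [325, 400, 317, 401, 383, 410, 391, 232, 218]  (not all equal)
t=5: [355, 246, 352, 238, 259, 211, 256, 401, 406]  (not all equal)
t=6: [317, 400, 334, 407, 410, 407, 399, 237, 222]  (not all equal)
t=7: [363, 245, 333, 221, 206, 213, 241, 401, 407]  (not all equal)
t=8: [305, 402, 358, 405, 404, 408, 401, 237, 219]  (not all equal)
t=9: [373, 239, 301, 223, 219, 211, 237, 401, 408]  (not all equal)
t=10: [289, 403, 389, 409, 409, 407, 401, 237, 215]  (not all equal)
t=11: [385, 234, 248, 210, 208, 213, 237, 401, 407]  (not all equal)
t=12: [268, 402, 411, 406, 405, 408, 401, 237, 216]  (not all equal)
t=13: [395, 234, 205, 214, 216, 211, 237, 401, 409]  (not all equal)
t=14: [248, 400, 404, 407, 408, 407, 401, 237, 211]  (not all equal)
t=15: [400, 239, 220, 213, 210, 213, 237, 401, 407]  (not all equal)
t=16: [239, 401, 410, 408, 406, 408, 401, 237, 214]  (not all equal)
t=17: [401, 237, 206, 210, 214, 211, 237, 401, 408]  (not all equal)
t=18: [237, 400, 404, 406, 407, 407, 401, 237, 212]  (not all equal)
t=19: [401, 239, 220, 215, 213, 213, 237, 401, 407]  (not all equal)
t=20: [237, 401, 410, 408, 408, 408, 401, 237, 214]  (not all equal)
t=21: [401, 237, 206, 209, 210, 211, 237, 401, 408]  (not all equal)
t=22: [237, 400, 404, 405, 406, 407, 401, 237, 212]  (not all equal)
t=23: [401, 239, 220, 217, 215, 214, 237, 401, 407]  (not all equal)
t=24: [237, 401, 410, 409, 408, 408, 401, 237, 214]  (not all equal)
t=25: [401, 237, 206, 207, 209, 211, 237, 401, 408]  (not all equal)
t=26: [237, 400, 404, 405, 406, 407, 401, 237, 212]  (not all equal)

Answer: never
Key observation: The state at step 22 reappears at step 26 — the system is in a cycle of period 4 from step 22 on.  No step 0..26 is synchronized, and the cycle repeats forever, so no step up to 150 (or ever) has all oscillators equal.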